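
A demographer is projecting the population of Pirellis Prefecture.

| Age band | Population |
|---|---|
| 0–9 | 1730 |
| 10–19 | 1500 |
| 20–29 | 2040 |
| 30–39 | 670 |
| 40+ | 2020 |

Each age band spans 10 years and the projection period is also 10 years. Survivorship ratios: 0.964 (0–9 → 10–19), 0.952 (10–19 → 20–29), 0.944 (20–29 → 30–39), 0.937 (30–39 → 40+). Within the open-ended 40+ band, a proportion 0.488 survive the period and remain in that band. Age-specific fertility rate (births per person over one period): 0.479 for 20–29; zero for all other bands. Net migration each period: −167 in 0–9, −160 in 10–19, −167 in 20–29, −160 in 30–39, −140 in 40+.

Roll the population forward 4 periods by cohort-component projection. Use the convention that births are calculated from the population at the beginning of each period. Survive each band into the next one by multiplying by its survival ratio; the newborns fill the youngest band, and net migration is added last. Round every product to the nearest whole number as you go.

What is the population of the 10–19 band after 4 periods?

265

Numbering the groups 1..5 from youngest to oldest:
After projecting period 1:
Births: 2040 × 0.479 = 977
Group 2: 1730 × 0.964 = 1668
Group 3: 1500 × 0.952 = 1428
Group 4: 2040 × 0.944 = 1926
Group 5: 670 × 0.937 + 2020 × 0.488 = 628 + 986 = 1614
Net migration: Group 1 − 167 → 810; Group 2 − 160 → 1508; Group 3 − 167 → 1261; Group 4 − 160 → 1766; Group 5 − 140 → 1474
Population now: 0–9=810, 10–19=1508, 20–29=1261, 30–39=1766, 40+=1474
After projecting period 2:
Births: 1261 × 0.479 = 604
Group 2: 810 × 0.964 = 781
Group 3: 1508 × 0.952 = 1436
Group 4: 1261 × 0.944 = 1190
Group 5: 1766 × 0.937 + 1474 × 0.488 = 1655 + 719 = 2374
Net migration: Group 1 − 167 → 437; Group 2 − 160 → 621; Group 3 − 167 → 1269; Group 4 − 160 → 1030; Group 5 − 140 → 2234
Population now: 0–9=437, 10–19=621, 20–29=1269, 30–39=1030, 40+=2234
After projecting period 3:
Births: 1269 × 0.479 = 608
Group 2: 437 × 0.964 = 421
Group 3: 621 × 0.952 = 591
Group 4: 1269 × 0.944 = 1198
Group 5: 1030 × 0.937 + 2234 × 0.488 = 965 + 1090 = 2055
Net migration: Group 1 − 167 → 441; Group 2 − 160 → 261; Group 3 − 167 → 424; Group 4 − 160 → 1038; Group 5 − 140 → 1915
Population now: 0–9=441, 10–19=261, 20–29=424, 30–39=1038, 40+=1915
After projecting period 4:
Births: 424 × 0.479 = 203
Group 2: 441 × 0.964 = 425
Group 3: 261 × 0.952 = 248
Group 4: 424 × 0.944 = 400
Group 5: 1038 × 0.937 + 1915 × 0.488 = 973 + 935 = 1908
Net migration: Group 1 − 167 → 36; Group 2 − 160 → 265; Group 3 − 167 → 81; Group 4 − 160 → 240; Group 5 − 140 → 1768
Population now: 0–9=36, 10–19=265, 20–29=81, 30–39=240, 40+=1768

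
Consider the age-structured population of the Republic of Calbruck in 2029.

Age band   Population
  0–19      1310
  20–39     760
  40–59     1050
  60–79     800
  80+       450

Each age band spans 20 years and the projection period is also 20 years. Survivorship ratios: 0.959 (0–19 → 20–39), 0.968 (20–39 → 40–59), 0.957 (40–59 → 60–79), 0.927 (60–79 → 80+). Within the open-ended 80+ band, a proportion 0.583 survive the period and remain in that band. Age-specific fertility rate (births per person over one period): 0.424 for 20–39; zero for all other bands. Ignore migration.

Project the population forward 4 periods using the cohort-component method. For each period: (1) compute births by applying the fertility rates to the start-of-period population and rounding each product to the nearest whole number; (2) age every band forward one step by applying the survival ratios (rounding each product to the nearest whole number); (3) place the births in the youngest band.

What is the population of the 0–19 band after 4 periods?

[period 1]
Births: 760 × 0.424 = 322
20–39: 1310 × 0.959 = 1256
40–59: 760 × 0.968 = 736
60–79: 1050 × 0.957 = 1005
80+: 800 × 0.927 + 450 × 0.583 = 742 + 262 = 1004
End of period: [322, 1256, 736, 1005, 1004]
[period 2]
Births: 1256 × 0.424 = 533
20–39: 322 × 0.959 = 309
40–59: 1256 × 0.968 = 1216
60–79: 736 × 0.957 = 704
80+: 1005 × 0.927 + 1004 × 0.583 = 932 + 585 = 1517
End of period: [533, 309, 1216, 704, 1517]
[period 3]
Births: 309 × 0.424 = 131
20–39: 533 × 0.959 = 511
40–59: 309 × 0.968 = 299
60–79: 1216 × 0.957 = 1164
80+: 704 × 0.927 + 1517 × 0.583 = 653 + 884 = 1537
End of period: [131, 511, 299, 1164, 1537]
[period 4]
Births: 511 × 0.424 = 217
20–39: 131 × 0.959 = 126
40–59: 511 × 0.968 = 495
60–79: 299 × 0.957 = 286
80+: 1164 × 0.927 + 1537 × 0.583 = 1079 + 896 = 1975
End of period: [217, 126, 495, 286, 1975]

217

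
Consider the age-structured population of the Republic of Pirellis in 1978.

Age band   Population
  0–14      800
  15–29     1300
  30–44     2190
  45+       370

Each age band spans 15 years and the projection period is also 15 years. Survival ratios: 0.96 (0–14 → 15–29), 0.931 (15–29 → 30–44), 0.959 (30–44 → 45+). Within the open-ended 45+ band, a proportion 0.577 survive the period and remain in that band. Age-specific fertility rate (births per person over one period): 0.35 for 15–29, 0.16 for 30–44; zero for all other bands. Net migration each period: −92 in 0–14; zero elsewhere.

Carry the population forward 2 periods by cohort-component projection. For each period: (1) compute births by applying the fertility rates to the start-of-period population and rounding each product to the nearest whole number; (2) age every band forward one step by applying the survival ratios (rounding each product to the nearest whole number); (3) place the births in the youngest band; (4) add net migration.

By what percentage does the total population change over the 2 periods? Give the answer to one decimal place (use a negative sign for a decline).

-8.5

— Period 1 —
Births: 1300 × 0.35 = 455, 2190 × 0.16 = 350 → 805
15–29: 800 × 0.96 = 768
30–44: 1300 × 0.931 = 1210
45+: 2190 × 0.959 + 370 × 0.577 = 2100 + 213 = 2313
Net migration: 0–14 − 92 → 713
End of period: [713, 768, 1210, 2313]
— Period 2 —
Births: 768 × 0.35 = 269, 1210 × 0.16 = 194 → 463
15–29: 713 × 0.96 = 684
30–44: 768 × 0.931 = 715
45+: 1210 × 0.959 + 2313 × 0.577 = 1160 + 1335 = 2495
Net migration: 0–14 − 92 → 371
End of period: [371, 684, 715, 2495]
Total: 4660 → 4265; change = -395; percentage change = -8.5%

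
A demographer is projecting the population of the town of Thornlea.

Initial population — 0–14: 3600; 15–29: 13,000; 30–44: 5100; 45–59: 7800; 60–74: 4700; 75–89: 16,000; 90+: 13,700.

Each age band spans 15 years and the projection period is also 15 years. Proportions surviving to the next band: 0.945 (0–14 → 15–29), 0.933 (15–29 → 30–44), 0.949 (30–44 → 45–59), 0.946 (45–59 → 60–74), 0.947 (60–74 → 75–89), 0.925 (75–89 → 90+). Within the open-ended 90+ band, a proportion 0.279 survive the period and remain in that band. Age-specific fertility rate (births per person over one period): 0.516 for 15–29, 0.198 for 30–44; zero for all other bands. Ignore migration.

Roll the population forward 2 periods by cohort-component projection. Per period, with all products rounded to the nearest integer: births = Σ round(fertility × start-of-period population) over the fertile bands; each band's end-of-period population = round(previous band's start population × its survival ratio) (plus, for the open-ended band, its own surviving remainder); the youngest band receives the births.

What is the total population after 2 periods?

47015

[period 1]
Births: 13000 * 0.516 = 6708, 5100 * 0.198 = 1010 ⇒ total 7718
15–29: 3600 * 0.945 = 3402
30–44: 13000 * 0.933 = 12129
45–59: 5100 * 0.949 = 4840
60–74: 7800 * 0.946 = 7379
75–89: 4700 * 0.947 = 4451
90+: 16000 * 0.925 + 13700 * 0.279 = 14800 + 3822 = 18622
→ [7718, 3402, 12129, 4840, 7379, 4451, 18622]
[period 2]
Births: 3402 * 0.516 = 1755, 12129 * 0.198 = 2402 ⇒ total 4157
15–29: 7718 * 0.945 = 7294
30–44: 3402 * 0.933 = 3174
45–59: 12129 * 0.949 = 11510
60–74: 4840 * 0.946 = 4579
75–89: 7379 * 0.947 = 6988
90+: 4451 * 0.925 + 18622 * 0.279 = 4117 + 5196 = 9313
→ [4157, 7294, 3174, 11510, 4579, 6988, 9313]
Total after period 2: 4157 + 7294 + 3174 + 11510 + 4579 + 6988 + 9313 = 47015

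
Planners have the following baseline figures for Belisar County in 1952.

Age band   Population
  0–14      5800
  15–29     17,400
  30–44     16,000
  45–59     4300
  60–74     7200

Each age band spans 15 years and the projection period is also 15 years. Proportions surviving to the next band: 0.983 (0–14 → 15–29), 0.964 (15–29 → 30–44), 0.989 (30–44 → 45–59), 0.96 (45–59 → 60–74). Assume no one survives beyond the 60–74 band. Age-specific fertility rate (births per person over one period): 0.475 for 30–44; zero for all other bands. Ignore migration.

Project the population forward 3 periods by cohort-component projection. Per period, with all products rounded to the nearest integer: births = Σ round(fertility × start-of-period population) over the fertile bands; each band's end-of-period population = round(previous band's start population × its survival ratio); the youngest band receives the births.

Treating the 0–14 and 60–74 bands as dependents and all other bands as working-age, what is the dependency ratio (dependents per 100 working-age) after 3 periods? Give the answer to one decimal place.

Period 1:
Births: 16000 × 0.475 = 7600
15–29: 5800 × 0.983 = 5701
30–44: 17400 × 0.964 = 16774
45–59: 16000 × 0.989 = 15824
60–74: 4300 × 0.96 = 4128
End of period: [7600, 5701, 16774, 15824, 4128]
Period 2:
Births: 16774 × 0.475 = 7968
15–29: 7600 × 0.983 = 7471
30–44: 5701 × 0.964 = 5496
45–59: 16774 × 0.989 = 16589
60–74: 15824 × 0.96 = 15191
End of period: [7968, 7471, 5496, 16589, 15191]
Period 3:
Births: 5496 × 0.475 = 2611
15–29: 7968 × 0.983 = 7833
30–44: 7471 × 0.964 = 7202
45–59: 5496 × 0.989 = 5436
60–74: 16589 × 0.96 = 15925
End of period: [2611, 7833, 7202, 5436, 15925]
Dependents (band 0–14 + band 60–74) = 2611 + 15925 = 18536; working-age = 20471; ratio = 18536/20471 × 100 = 90.5

90.5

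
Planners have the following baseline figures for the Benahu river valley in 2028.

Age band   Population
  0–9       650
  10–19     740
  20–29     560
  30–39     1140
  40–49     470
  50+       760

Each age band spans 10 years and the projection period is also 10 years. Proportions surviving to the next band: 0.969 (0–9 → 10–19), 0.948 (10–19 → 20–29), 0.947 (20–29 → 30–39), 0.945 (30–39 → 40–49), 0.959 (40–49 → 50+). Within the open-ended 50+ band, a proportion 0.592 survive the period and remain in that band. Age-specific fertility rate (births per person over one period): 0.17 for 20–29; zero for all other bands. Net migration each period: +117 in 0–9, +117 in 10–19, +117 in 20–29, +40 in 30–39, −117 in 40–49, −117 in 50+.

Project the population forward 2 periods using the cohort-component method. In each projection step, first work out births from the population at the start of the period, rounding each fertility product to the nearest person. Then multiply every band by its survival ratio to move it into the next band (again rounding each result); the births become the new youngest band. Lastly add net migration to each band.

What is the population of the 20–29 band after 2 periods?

825

Period 1:
Births: 560 * 0.17 = 95
10–19: 650 * 0.969 = 630
20–29: 740 * 0.948 = 702
30–39: 560 * 0.947 = 530
40–49: 1140 * 0.945 = 1077
50+: 470 * 0.959 + 760 * 0.592 = 451 + 450 = 901
Net migration: 0–9 + 117 → 212; 10–19 + 117 → 747; 20–29 + 117 → 819; 30–39 + 40 → 570; 40–49 − 117 → 960; 50+ − 117 → 784
End of period: [212, 747, 819, 570, 960, 784]
Period 2:
Births: 819 * 0.17 = 139
10–19: 212 * 0.969 = 205
20–29: 747 * 0.948 = 708
30–39: 819 * 0.947 = 776
40–49: 570 * 0.945 = 539
50+: 960 * 0.959 + 784 * 0.592 = 921 + 464 = 1385
Net migration: 0–9 + 117 → 256; 10–19 + 117 → 322; 20–29 + 117 → 825; 30–39 + 40 → 816; 40–49 − 117 → 422; 50+ − 117 → 1268
End of period: [256, 322, 825, 816, 422, 1268]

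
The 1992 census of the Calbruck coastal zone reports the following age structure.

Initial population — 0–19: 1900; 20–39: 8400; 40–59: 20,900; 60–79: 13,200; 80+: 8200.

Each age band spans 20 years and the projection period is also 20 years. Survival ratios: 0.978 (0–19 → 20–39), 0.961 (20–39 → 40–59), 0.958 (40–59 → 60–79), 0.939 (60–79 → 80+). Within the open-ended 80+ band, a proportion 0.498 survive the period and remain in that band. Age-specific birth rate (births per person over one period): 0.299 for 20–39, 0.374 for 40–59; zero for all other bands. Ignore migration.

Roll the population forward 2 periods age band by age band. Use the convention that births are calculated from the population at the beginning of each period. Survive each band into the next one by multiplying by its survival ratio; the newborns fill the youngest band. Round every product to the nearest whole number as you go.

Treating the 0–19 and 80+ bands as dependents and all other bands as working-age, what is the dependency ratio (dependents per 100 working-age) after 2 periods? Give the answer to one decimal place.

155.9

After projecting period 1:
Births: 8400 × 0.299 = 2512  |  20900 × 0.374 = 7817 ⇒ total 10329
20–39: 1900 × 0.978 = 1858
40–59: 8400 × 0.961 = 8072
60–79: 20900 × 0.958 = 20022
80+: 13200 × 0.939 + 8200 × 0.498 = 12395 + 4084 = 16479
→ [10329, 1858, 8072, 20022, 16479]
After projecting period 2:
Births: 1858 × 0.299 = 556  |  8072 × 0.374 = 3019 ⇒ total 3575
20–39: 10329 × 0.978 = 10102
40–59: 1858 × 0.961 = 1786
60–79: 8072 × 0.958 = 7733
80+: 20022 × 0.939 + 16479 × 0.498 = 18801 + 8207 = 27008
→ [3575, 10102, 1786, 7733, 27008]
Dependents (band 0–19 + band 80+) = 3575 + 27008 = 30583; working-age = 19621; ratio = 30583/19621 × 100 = 155.9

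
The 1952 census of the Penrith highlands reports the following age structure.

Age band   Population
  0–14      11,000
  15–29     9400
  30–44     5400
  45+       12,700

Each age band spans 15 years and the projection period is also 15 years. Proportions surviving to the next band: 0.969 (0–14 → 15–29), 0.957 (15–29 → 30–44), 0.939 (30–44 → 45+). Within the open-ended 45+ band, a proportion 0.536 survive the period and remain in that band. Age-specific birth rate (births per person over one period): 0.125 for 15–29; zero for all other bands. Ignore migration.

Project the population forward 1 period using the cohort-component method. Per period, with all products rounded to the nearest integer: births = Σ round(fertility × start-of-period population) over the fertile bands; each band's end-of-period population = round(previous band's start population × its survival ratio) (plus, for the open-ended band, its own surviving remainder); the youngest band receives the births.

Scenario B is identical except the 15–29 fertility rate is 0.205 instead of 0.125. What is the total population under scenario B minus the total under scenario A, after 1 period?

752

Period 1.
Births: 9400 × 0.125 = 1175
15–29: 11000 × 0.969 = 10659
30–44: 9400 × 0.957 = 8996
45+: 5400 × 0.939 + 12700 × 0.536 = 5071 + 6807 = 11878
End of period: [1175, 10659, 8996, 11878]
Scenario A total after 1 period: 32708
Scenario B projection —
Period 1.
Births: 9400 × 0.205 = 1927
15–29: 11000 × 0.969 = 10659
30–44: 9400 × 0.957 = 8996
45+: 5400 × 0.939 + 12700 × 0.536 = 5071 + 6807 = 11878
End of period: [1927, 10659, 8996, 11878]
Scenario B total after 1 period: 33460
Difference B − A = 33460 − 32708 = 752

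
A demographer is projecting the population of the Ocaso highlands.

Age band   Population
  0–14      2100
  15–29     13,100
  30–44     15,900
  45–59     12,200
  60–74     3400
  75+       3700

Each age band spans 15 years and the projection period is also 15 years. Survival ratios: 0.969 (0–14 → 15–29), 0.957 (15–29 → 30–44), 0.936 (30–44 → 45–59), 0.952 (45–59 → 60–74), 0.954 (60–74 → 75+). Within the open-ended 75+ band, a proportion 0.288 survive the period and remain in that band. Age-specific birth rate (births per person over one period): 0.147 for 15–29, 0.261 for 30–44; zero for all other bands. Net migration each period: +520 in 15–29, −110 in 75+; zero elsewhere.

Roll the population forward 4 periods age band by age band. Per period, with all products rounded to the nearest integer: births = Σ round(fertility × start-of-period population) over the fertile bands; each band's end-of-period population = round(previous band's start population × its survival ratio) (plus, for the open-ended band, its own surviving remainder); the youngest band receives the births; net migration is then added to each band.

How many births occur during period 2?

3648

Let group 1 be 0–14 through group 6 = 75+.
[period 1]
Births: 13100 * 0.147 = 1926 ; 15900 * 0.261 = 4150 ⇒ total 6076
Group 2: 2100 * 0.969 = 2035
Group 3: 13100 * 0.957 = 12537
Group 4: 15900 * 0.936 = 14882
Group 5: 12200 * 0.952 = 11614
Group 6: 3400 * 0.954 + 3700 * 0.288 = 3244 + 1066 = 4310
Net migration: Group 2 + 520 → 2555; Group 6 − 110 → 4200
Giving 6076 / 2555 / 12537 / 14882 / 11614 / 4200.
[period 2]
Births: 2555 * 0.147 = 376 ; 12537 * 0.261 = 3272 ⇒ total 3648
Group 2: 6076 * 0.969 = 5888
Group 3: 2555 * 0.957 = 2445
Group 4: 12537 * 0.936 = 11735
Group 5: 14882 * 0.952 = 14168
Group 6: 11614 * 0.954 + 4200 * 0.288 = 11080 + 1210 = 12290
Net migration: Group 2 + 520 → 6408; Group 6 − 110 → 12180
Giving 3648 / 6408 / 2445 / 11735 / 14168 / 12180.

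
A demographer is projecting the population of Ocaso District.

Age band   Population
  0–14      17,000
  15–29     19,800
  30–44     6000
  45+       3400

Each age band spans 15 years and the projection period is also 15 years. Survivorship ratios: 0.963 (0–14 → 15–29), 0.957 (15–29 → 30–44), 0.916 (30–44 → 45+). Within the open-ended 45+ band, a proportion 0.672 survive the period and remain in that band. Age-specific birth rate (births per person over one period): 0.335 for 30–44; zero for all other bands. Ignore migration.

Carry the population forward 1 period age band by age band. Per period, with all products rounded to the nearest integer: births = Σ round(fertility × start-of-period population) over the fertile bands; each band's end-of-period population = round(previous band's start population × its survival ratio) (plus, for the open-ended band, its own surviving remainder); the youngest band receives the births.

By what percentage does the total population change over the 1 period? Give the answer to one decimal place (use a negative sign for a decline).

-2.4

Period 1.
Births: 6000 * 0.335 = 2010
15–29: 17000 * 0.963 = 16371
30–44: 19800 * 0.957 = 18949
45+: 6000 * 0.916 + 3400 * 0.672 = 5496 + 2285 = 7781
Giving 2010 / 16371 / 18949 / 7781.
Total: 46200 → 45111; change = -1089; percentage change = -2.4%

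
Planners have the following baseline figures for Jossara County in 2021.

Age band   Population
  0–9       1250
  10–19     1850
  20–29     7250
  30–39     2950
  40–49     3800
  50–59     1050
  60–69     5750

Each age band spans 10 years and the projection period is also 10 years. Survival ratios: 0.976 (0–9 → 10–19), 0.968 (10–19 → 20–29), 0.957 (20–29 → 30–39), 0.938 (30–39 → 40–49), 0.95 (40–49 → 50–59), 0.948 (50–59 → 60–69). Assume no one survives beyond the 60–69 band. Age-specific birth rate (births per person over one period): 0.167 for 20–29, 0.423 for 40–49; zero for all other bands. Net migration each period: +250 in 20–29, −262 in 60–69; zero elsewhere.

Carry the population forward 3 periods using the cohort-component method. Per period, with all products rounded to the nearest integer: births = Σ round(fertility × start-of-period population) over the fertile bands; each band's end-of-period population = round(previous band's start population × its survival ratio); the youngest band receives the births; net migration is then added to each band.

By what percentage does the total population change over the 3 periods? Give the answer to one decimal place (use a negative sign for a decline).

— Period 1 —
Births: 7250 × 0.167 = 1211, 3800 × 0.423 = 1607 ⇒ total 2818
10–19: 1250 × 0.976 = 1220
20–29: 1850 × 0.968 = 1791
30–39: 7250 × 0.957 = 6938
40–49: 2950 × 0.938 = 2767
50–59: 3800 × 0.95 = 3610
60–69: 1050 × 0.948 = 995
Net migration: 20–29 + 250 → 2041; 60–69 − 262 → 733
→ [2818, 1220, 2041, 6938, 2767, 3610, 733]
— Period 2 —
Births: 2041 × 0.167 = 341, 2767 × 0.423 = 1170 ⇒ total 1511
10–19: 2818 × 0.976 = 2750
20–29: 1220 × 0.968 = 1181
30–39: 2041 × 0.957 = 1953
40–49: 6938 × 0.938 = 6508
50–59: 2767 × 0.95 = 2629
60–69: 3610 × 0.948 = 3422
Net migration: 20–29 + 250 → 1431; 60–69 − 262 → 3160
→ [1511, 2750, 1431, 1953, 6508, 2629, 3160]
— Period 3 —
Births: 1431 × 0.167 = 239, 6508 × 0.423 = 2753 ⇒ total 2992
10–19: 1511 × 0.976 = 1475
20–29: 2750 × 0.968 = 2662
30–39: 1431 × 0.957 = 1369
40–49: 1953 × 0.938 = 1832
50–59: 6508 × 0.95 = 6183
60–69: 2629 × 0.948 = 2492
Net migration: 20–29 + 250 → 2912; 60–69 − 262 → 2230
→ [2992, 1475, 2912, 1369, 1832, 6183, 2230]
Total: 23900 → 18993; change = -4907; percentage change = -20.5%

-20.5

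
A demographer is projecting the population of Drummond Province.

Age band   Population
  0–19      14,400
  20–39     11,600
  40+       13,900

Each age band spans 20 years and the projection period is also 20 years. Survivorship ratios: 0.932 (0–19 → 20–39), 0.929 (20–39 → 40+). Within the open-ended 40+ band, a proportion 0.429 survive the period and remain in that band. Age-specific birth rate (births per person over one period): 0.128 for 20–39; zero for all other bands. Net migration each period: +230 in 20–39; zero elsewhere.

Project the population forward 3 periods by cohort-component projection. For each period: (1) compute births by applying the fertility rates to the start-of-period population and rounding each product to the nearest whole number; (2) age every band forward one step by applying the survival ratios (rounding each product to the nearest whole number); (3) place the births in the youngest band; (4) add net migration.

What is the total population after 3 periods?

12085

Period 1.
Births: 11600 * 0.128 = 1485
20–39: 14400 * 0.932 = 13421
40+: 11600 * 0.929 + 13900 * 0.429 = 10776 + 5963 = 16739
Net migration: 20–39 + 230 → 13651
→ [1485, 13651, 16739]
Period 2.
Births: 13651 * 0.128 = 1747
20–39: 1485 * 0.932 = 1384
40+: 13651 * 0.929 + 16739 * 0.429 = 12682 + 7181 = 19863
Net migration: 20–39 + 230 → 1614
→ [1747, 1614, 19863]
Period 3.
Births: 1614 * 0.128 = 207
20–39: 1747 * 0.932 = 1628
40+: 1614 * 0.929 + 19863 * 0.429 = 1499 + 8521 = 10020
Net migration: 20–39 + 230 → 1858
→ [207, 1858, 10020]
Total after period 3: 207 + 1858 + 10020 = 12085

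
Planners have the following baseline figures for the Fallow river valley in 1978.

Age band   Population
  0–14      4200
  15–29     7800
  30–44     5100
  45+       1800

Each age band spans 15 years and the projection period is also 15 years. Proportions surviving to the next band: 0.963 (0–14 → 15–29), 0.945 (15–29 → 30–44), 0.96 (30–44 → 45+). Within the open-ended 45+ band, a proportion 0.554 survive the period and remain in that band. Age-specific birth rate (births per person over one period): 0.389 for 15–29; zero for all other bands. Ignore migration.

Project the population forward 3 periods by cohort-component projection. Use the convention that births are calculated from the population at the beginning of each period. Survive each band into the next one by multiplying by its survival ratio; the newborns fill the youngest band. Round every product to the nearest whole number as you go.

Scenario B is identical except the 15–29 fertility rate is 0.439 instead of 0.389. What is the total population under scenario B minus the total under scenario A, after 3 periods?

859

— Period 1 —
Births: 7800 × 0.389 = 3034
15–29: 4200 × 0.963 = 4045
30–44: 7800 × 0.945 = 7371
45+: 5100 × 0.96 + 1800 × 0.554 = 4896 + 997 = 5893
End of period: [3034, 4045, 7371, 5893]
— Period 2 —
Births: 4045 × 0.389 = 1574
15–29: 3034 × 0.963 = 2922
30–44: 4045 × 0.945 = 3823
45+: 7371 × 0.96 + 5893 × 0.554 = 7076 + 3265 = 10341
End of period: [1574, 2922, 3823, 10341]
— Period 3 —
Births: 2922 × 0.389 = 1137
15–29: 1574 × 0.963 = 1516
30–44: 2922 × 0.945 = 2761
45+: 3823 × 0.96 + 10341 × 0.554 = 3670 + 5729 = 9399
End of period: [1137, 1516, 2761, 9399]
Scenario A total after 3 periods: 14813
Scenario B projection —
— Period 1 —
Births: 7800 × 0.439 = 3424
15–29: 4200 × 0.963 = 4045
30–44: 7800 × 0.945 = 7371
45+: 5100 × 0.96 + 1800 × 0.554 = 4896 + 997 = 5893
End of period: [3424, 4045, 7371, 5893]
— Period 2 —
Births: 4045 × 0.439 = 1776
15–29: 3424 × 0.963 = 3297
30–44: 4045 × 0.945 = 3823
45+: 7371 × 0.96 + 5893 × 0.554 = 7076 + 3265 = 10341
End of period: [1776, 3297, 3823, 10341]
— Period 3 —
Births: 3297 × 0.439 = 1447
15–29: 1776 × 0.963 = 1710
30–44: 3297 × 0.945 = 3116
45+: 3823 × 0.96 + 10341 × 0.554 = 3670 + 5729 = 9399
End of period: [1447, 1710, 3116, 9399]
Scenario B total after 3 periods: 15672
Difference B − A = 15672 − 14813 = 859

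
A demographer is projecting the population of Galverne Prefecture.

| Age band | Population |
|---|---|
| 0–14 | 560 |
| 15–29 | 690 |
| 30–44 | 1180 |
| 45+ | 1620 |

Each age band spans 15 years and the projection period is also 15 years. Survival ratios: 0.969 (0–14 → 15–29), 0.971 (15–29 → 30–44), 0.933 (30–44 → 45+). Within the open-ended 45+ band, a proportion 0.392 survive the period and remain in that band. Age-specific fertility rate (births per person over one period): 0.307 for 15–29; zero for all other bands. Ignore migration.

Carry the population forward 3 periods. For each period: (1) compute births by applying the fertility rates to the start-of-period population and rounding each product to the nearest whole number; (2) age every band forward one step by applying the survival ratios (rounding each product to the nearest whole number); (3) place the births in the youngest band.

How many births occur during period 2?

— Period 1 —
Births: 690 * 0.307 = 212
15–29: 560 * 0.969 = 543
30–44: 690 * 0.971 = 670
45+: 1180 * 0.933 + 1620 * 0.392 = 1101 + 635 = 1736
Population now: 0–14=212, 15–29=543, 30–44=670, 45+=1736
— Period 2 —
Births: 543 * 0.307 = 167
15–29: 212 * 0.969 = 205
30–44: 543 * 0.971 = 527
45+: 670 * 0.933 + 1736 * 0.392 = 625 + 681 = 1306
Population now: 0–14=167, 15–29=205, 30–44=527, 45+=1306

167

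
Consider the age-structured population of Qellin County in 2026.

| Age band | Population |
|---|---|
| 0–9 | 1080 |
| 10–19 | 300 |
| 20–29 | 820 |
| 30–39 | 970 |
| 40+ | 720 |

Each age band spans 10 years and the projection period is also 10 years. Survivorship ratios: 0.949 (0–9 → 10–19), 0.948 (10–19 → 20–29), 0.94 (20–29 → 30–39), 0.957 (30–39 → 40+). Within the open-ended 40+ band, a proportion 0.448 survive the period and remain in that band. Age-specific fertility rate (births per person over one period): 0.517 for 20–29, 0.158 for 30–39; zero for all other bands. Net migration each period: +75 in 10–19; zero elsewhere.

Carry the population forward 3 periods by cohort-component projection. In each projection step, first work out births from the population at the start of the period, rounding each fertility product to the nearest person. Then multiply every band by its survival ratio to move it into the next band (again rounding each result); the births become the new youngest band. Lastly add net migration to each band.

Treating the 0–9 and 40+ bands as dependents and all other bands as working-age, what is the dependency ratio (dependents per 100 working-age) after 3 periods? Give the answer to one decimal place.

After projecting period 1:
Births: 820 * 0.517 = 424, 970 * 0.158 = 153 → 577
10–19: 1080 * 0.949 = 1025
20–29: 300 * 0.948 = 284
30–39: 820 * 0.94 = 771
40+: 970 * 0.957 + 720 * 0.448 = 928 + 323 = 1251
Net migration: 10–19 + 75 → 1100
End of period: [577, 1100, 284, 771, 1251]
After projecting period 2:
Births: 284 * 0.517 = 147, 771 * 0.158 = 122 → 269
10–19: 577 * 0.949 = 548
20–29: 1100 * 0.948 = 1043
30–39: 284 * 0.94 = 267
40+: 771 * 0.957 + 1251 * 0.448 = 738 + 560 = 1298
Net migration: 10–19 + 75 → 623
End of period: [269, 623, 1043, 267, 1298]
After projecting period 3:
Births: 1043 * 0.517 = 539, 267 * 0.158 = 42 → 581
10–19: 269 * 0.949 = 255
20–29: 623 * 0.948 = 591
30–39: 1043 * 0.94 = 980
40+: 267 * 0.957 + 1298 * 0.448 = 256 + 582 = 838
Net migration: 10–19 + 75 → 330
End of period: [581, 330, 591, 980, 838]
Dependents (band 0–9 + band 40+) = 581 + 838 = 1419; working-age = 1901; ratio = 1419/1901 × 100 = 74.6

74.6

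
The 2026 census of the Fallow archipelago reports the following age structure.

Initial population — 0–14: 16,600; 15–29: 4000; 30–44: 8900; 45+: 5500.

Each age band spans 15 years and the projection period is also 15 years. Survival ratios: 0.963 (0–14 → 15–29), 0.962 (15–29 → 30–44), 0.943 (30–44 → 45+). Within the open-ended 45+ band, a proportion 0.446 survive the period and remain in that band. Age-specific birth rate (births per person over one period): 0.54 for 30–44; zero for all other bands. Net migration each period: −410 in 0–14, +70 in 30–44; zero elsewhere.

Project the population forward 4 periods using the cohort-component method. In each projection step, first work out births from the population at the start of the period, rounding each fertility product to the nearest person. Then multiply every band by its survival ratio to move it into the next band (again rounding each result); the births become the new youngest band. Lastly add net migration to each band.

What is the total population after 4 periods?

Numbering the bands 1..4 from youngest to oldest:
Period 1:
Births: 8900 * 0.54 = 4806
Band 2: 16600 * 0.963 = 15986
Band 3: 4000 * 0.962 = 3848
Band 4: 8900 * 0.943 + 5500 * 0.446 = 8393 + 2453 = 10846
Net migration: Band 1 − 410 → 4396; Band 3 + 70 → 3918
Giving 4396 / 15986 / 3918 / 10846.
Period 2:
Births: 3918 * 0.54 = 2116
Band 2: 4396 * 0.963 = 4233
Band 3: 15986 * 0.962 = 15379
Band 4: 3918 * 0.943 + 10846 * 0.446 = 3695 + 4837 = 8532
Net migration: Band 1 − 410 → 1706; Band 3 + 70 → 15449
Giving 1706 / 4233 / 15449 / 8532.
Period 3:
Births: 15449 * 0.54 = 8342
Band 2: 1706 * 0.963 = 1643
Band 3: 4233 * 0.962 = 4072
Band 4: 15449 * 0.943 + 8532 * 0.446 = 14568 + 3805 = 18373
Net migration: Band 1 − 410 → 7932; Band 3 + 70 → 4142
Giving 7932 / 1643 / 4142 / 18373.
Period 4:
Births: 4142 * 0.54 = 2237
Band 2: 7932 * 0.963 = 7639
Band 3: 1643 * 0.962 = 1581
Band 4: 4142 * 0.943 + 18373 * 0.446 = 3906 + 8194 = 12100
Net migration: Band 1 − 410 → 1827; Band 3 + 70 → 1651
Giving 1827 / 7639 / 1651 / 12100.
Total after period 4: 1827 + 7639 + 1651 + 12100 = 23217

23217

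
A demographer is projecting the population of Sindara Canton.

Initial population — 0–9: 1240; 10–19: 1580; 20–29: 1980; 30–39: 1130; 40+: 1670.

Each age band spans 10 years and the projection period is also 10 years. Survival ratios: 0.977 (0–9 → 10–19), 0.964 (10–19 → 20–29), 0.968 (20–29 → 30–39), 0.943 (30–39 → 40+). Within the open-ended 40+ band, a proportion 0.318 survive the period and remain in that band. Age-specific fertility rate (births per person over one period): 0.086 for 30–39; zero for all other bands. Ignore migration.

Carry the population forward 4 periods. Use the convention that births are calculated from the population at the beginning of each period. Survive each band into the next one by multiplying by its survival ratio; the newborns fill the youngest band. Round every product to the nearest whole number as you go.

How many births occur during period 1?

97

(Bands numbered youngest = 1 to oldest = 5.)
— Period 1 —
Births: 1130 × 0.086 = 97
Band 2: 1240 × 0.977 = 1211
Band 3: 1580 × 0.964 = 1523
Band 4: 1980 × 0.968 = 1917
Band 5: 1130 × 0.943 + 1670 × 0.318 = 1066 + 531 = 1597
Giving 97 / 1211 / 1523 / 1917 / 1597.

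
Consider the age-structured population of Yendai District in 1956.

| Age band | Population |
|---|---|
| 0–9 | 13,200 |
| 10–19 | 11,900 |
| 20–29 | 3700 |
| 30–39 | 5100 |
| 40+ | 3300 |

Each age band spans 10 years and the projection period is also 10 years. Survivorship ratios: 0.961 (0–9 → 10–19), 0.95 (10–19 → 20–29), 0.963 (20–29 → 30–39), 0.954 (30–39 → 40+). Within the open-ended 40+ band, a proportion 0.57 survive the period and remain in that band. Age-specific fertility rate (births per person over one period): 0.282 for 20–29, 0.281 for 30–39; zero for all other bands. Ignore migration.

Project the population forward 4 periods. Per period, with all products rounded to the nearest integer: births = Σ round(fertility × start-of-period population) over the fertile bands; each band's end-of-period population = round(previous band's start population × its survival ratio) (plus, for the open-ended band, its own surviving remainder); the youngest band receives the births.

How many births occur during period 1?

Period 1.
Births: 3700 × 0.282 = 1043, 5100 × 0.281 = 1433 → 2476
10–19: 13200 × 0.961 = 12685
20–29: 11900 × 0.95 = 11305
30–39: 3700 × 0.963 = 3563
40+: 5100 × 0.954 + 3300 × 0.57 = 4865 + 1881 = 6746
Population now: 0–9=2476, 10–19=12685, 20–29=11305, 30–39=3563, 40+=6746

2476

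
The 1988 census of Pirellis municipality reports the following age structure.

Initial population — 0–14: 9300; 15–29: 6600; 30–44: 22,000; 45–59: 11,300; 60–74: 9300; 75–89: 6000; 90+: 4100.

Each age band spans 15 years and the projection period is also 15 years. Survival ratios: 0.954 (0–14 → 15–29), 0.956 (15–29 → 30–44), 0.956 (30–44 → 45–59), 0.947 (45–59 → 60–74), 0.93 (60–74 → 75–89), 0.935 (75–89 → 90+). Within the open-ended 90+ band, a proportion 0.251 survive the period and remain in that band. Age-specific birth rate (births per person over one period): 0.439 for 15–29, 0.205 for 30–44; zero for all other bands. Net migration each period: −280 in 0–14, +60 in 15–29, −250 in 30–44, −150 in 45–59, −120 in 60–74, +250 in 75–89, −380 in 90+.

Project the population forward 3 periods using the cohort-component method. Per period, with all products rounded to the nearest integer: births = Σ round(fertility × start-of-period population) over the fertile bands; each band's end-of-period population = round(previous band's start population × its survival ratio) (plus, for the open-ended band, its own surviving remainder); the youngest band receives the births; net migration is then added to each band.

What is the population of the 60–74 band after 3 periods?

5224

Call the groups 1 to 7, youngest first.
Period 1:
Births: 6600 × 0.439 = 2897, 22000 × 0.205 = 4510 ⇒ total 7407
Group 2: 9300 × 0.954 = 8872
Group 3: 6600 × 0.956 = 6310
Group 4: 22000 × 0.956 = 21032
Group 5: 11300 × 0.947 = 10701
Group 6: 9300 × 0.93 = 8649
Group 7: 6000 × 0.935 + 4100 × 0.251 = 5610 + 1029 = 6639
Net migration: Group 1 − 280 → 7127; Group 2 + 60 → 8932; Group 3 − 250 → 6060; Group 4 − 150 → 20882; Group 5 − 120 → 10581; Group 6 + 250 → 8899; Group 7 − 380 → 6259
End of period: [7127, 8932, 6060, 20882, 10581, 8899, 6259]
Period 2:
Births: 8932 × 0.439 = 3921, 6060 × 0.205 = 1242 ⇒ total 5163
Group 2: 7127 × 0.954 = 6799
Group 3: 8932 × 0.956 = 8539
Group 4: 6060 × 0.956 = 5793
Group 5: 20882 × 0.947 = 19775
Group 6: 10581 × 0.93 = 9840
Group 7: 8899 × 0.935 + 6259 × 0.251 = 8321 + 1571 = 9892
Net migration: Group 1 − 280 → 4883; Group 2 + 60 → 6859; Group 3 − 250 → 8289; Group 4 − 150 → 5643; Group 5 − 120 → 19655; Group 6 + 250 → 10090; Group 7 − 380 → 9512
End of period: [4883, 6859, 8289, 5643, 19655, 10090, 9512]
Period 3:
Births: 6859 × 0.439 = 3011, 8289 × 0.205 = 1699 ⇒ total 4710
Group 2: 4883 × 0.954 = 4658
Group 3: 6859 × 0.956 = 6557
Group 4: 8289 × 0.956 = 7924
Group 5: 5643 × 0.947 = 5344
Group 6: 19655 × 0.93 = 18279
Group 7: 10090 × 0.935 + 9512 × 0.251 = 9434 + 2388 = 11822
Net migration: Group 1 − 280 → 4430; Group 2 + 60 → 4718; Group 3 − 250 → 6307; Group 4 − 150 → 7774; Group 5 − 120 → 5224; Group 6 + 250 → 18529; Group 7 − 380 → 11442
End of period: [4430, 4718, 6307, 7774, 5224, 18529, 11442]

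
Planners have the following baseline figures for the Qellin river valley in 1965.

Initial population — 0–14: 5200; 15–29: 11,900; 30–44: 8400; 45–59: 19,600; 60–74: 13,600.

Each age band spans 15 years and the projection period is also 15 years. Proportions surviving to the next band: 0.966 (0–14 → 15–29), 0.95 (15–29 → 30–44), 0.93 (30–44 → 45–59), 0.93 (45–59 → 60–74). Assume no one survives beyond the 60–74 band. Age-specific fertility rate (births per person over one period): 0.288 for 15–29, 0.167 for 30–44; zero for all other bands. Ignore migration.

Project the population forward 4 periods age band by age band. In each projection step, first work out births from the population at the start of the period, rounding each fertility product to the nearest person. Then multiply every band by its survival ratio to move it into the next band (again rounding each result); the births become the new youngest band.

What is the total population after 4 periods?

Call the groups 1 to 5, youngest first.
Period 1.
Births: 11900 × 0.288 = 3427, 8400 × 0.167 = 1403 ⇒ total 4830
Group 2: 5200 × 0.966 = 5023
Group 3: 11900 × 0.95 = 11305
Group 4: 8400 × 0.93 = 7812
Group 5: 19600 × 0.93 = 18228
End of period: [4830, 5023, 11305, 7812, 18228]
Period 2.
Births: 5023 × 0.288 = 1447, 11305 × 0.167 = 1888 ⇒ total 3335
Group 2: 4830 × 0.966 = 4666
Group 3: 5023 × 0.95 = 4772
Group 4: 11305 × 0.93 = 10514
Group 5: 7812 × 0.93 = 7265
End of period: [3335, 4666, 4772, 10514, 7265]
Period 3.
Births: 4666 × 0.288 = 1344, 4772 × 0.167 = 797 ⇒ total 2141
Group 2: 3335 × 0.966 = 3222
Group 3: 4666 × 0.95 = 4433
Group 4: 4772 × 0.93 = 4438
Group 5: 10514 × 0.93 = 9778
End of period: [2141, 3222, 4433, 4438, 9778]
Period 4.
Births: 3222 × 0.288 = 928, 4433 × 0.167 = 740 ⇒ total 1668
Group 2: 2141 × 0.966 = 2068
Group 3: 3222 × 0.95 = 3061
Group 4: 4433 × 0.93 = 4123
Group 5: 4438 × 0.93 = 4127
End of period: [1668, 2068, 3061, 4123, 4127]
Total after period 4: 1668 + 2068 + 3061 + 4123 + 4127 = 15047

15047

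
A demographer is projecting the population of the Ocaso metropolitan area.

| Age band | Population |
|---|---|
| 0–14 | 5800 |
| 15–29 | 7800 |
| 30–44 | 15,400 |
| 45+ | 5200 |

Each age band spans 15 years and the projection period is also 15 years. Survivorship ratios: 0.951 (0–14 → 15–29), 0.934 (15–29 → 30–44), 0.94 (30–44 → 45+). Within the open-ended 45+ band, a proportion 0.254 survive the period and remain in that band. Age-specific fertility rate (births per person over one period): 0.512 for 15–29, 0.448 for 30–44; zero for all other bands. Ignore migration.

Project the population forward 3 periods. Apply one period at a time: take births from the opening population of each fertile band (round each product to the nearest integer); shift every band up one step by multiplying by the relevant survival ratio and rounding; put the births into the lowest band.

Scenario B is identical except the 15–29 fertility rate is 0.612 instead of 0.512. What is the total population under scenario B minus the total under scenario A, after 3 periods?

2708

[period 1]
Births: 7800 × 0.512 = 3994, 15400 × 0.448 = 6899 ⇒ total 10893
15–29: 5800 × 0.951 = 5516
30–44: 7800 × 0.934 = 7285
45+: 15400 × 0.94 + 5200 × 0.254 = 14476 + 1321 = 15797
End of period: [10893, 5516, 7285, 15797]
[period 2]
Births: 5516 × 0.512 = 2824, 7285 × 0.448 = 3264 ⇒ total 6088
15–29: 10893 × 0.951 = 10359
30–44: 5516 × 0.934 = 5152
45+: 7285 × 0.94 + 15797 × 0.254 = 6848 + 4012 = 10860
End of period: [6088, 10359, 5152, 10860]
[period 3]
Births: 10359 × 0.512 = 5304, 5152 × 0.448 = 2308 ⇒ total 7612
15–29: 6088 × 0.951 = 5790
30–44: 10359 × 0.934 = 9675
45+: 5152 × 0.94 + 10860 × 0.254 = 4843 + 2758 = 7601
End of period: [7612, 5790, 9675, 7601]
Scenario A total after 3 periods: 30678
Scenario B projection —
[period 1]
Births: 7800 × 0.612 = 4774, 15400 × 0.448 = 6899 ⇒ total 11673
15–29: 5800 × 0.951 = 5516
30–44: 7800 × 0.934 = 7285
45+: 15400 × 0.94 + 5200 × 0.254 = 14476 + 1321 = 15797
End of period: [11673, 5516, 7285, 15797]
[period 2]
Births: 5516 × 0.612 = 3376, 7285 × 0.448 = 3264 ⇒ total 6640
15–29: 11673 × 0.951 = 11101
30–44: 5516 × 0.934 = 5152
45+: 7285 × 0.94 + 15797 × 0.254 = 6848 + 4012 = 10860
End of period: [6640, 11101, 5152, 10860]
[period 3]
Births: 11101 × 0.612 = 6794, 5152 × 0.448 = 2308 ⇒ total 9102
15–29: 6640 × 0.951 = 6315
30–44: 11101 × 0.934 = 10368
45+: 5152 × 0.94 + 10860 × 0.254 = 4843 + 2758 = 7601
End of period: [9102, 6315, 10368, 7601]
Scenario B total after 3 periods: 33386
Difference B − A = 33386 − 30678 = 2708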